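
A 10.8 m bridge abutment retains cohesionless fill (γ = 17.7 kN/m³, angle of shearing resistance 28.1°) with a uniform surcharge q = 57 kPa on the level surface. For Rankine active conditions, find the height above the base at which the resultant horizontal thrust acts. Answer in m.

K_a = 0.3596.
Triangular part P₁ = ½K_aγH² = 371.2 at H/3 = 3.600 m; rectangular part P₂ = K_a q H = 221.4 at H/2 = 5.400 m.
ȳ = (P₁·3.600 + P₂·5.400)/(P₁+P₂) = 4.272 m.

4.27 m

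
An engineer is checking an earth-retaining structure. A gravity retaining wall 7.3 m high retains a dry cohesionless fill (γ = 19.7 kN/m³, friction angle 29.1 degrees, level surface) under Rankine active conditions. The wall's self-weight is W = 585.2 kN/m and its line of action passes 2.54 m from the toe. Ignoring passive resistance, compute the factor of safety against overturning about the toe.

K_a = tan²(45° − 29.1°/2) = 0.3456.
P_a = ½K_aγH² = 0.5×0.3456×19.7×7.3² = 181.4 kN/m, acting at H/3 = 2.433 m above the base.
Overturning moment M_o = P_a × H/3 = 181.4 × 2.433 = 441.4.
Resisting moment M_r = W × 2.54 = 585.2 × 2.54 = 1486.
FS_overturning = M_r/M_o = 1486/441.4 = 3.367.

3.37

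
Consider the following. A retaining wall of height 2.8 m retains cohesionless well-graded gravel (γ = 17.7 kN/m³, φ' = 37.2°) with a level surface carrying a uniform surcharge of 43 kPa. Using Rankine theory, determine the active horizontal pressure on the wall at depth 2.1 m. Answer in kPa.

19.8 kPa

K_a = (1 − sin φ)/(1 + sin φ) = 0.2464.
σ_v = γz + q = 17.7 × 2.1 + 43 = 80.17 kPa.
σ_h = K_a σ_v = 0.2464 × 80.17 = 19.76 kPa.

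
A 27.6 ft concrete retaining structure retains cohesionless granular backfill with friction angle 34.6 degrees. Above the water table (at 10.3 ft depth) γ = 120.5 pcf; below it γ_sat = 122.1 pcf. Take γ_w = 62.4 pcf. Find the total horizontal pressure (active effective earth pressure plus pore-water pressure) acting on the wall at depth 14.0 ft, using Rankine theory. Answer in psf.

K_a = (1 − sin φ)/(1 + sin φ) = 0.2756.
γ' = 122.1 − 62.4 = 59.70 pcf.
Effective vertical stress at 14.0 ft: σ'_v = 120.5×10.3 + 59.70×3.70 = 1462 psf.
σ'_h = K_a σ'_v = 0.2756 × 1462 = 403.0 psf; u = γ_w × 3.70 = 230.9 psf.
Total σ_h = 403.0 + 230.9 = 633.9 psf.

634 psf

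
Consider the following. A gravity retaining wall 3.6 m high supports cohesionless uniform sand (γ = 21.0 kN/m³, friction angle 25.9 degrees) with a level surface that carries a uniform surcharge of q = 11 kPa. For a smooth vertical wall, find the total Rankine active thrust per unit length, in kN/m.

68.9 kN/m

K_a = tan²(45° − φ/2) = 0.3920.
Soil triangle: ½ K_a γ H² = 0.5×0.3920×21.0×3.6² = 53.34 kN/m.
Surcharge rectangle: K_a q H = 0.3920×11×3.6 = 15.52 kN/m.
Total = 53.34 + 15.52 = 68.86 kN/m.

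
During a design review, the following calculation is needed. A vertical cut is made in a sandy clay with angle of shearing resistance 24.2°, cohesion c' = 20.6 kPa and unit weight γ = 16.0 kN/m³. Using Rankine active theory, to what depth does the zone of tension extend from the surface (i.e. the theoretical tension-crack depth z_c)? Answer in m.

K_a = tan²(45° − 24.2°/2) = 0.4185; √K_a = 0.6469.
The active pressure is zero where K_a γ z = 2c√K_a, so z_c = 2c/(γ√K_a) = 2×20.6/(16.0×0.6469) = 3.980 m.

3.98 m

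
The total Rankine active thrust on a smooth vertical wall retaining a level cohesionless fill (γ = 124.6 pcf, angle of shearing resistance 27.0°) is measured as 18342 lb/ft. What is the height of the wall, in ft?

28.0 ft

K_a = 0.3755. P_a = ½ K_a γ H² ⇒ H = √(2P_a/(K_a γ)).
H = √(2×18342/(0.3755×124.6)) = 28.00 ft.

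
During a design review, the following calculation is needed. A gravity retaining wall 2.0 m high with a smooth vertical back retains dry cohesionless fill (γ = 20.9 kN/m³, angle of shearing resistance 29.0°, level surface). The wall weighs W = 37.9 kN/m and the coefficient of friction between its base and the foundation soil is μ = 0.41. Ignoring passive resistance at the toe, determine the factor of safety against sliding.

1.07

K_a = tan²(45° − 29.0°/2) = 0.3470.
P_a = ½K_aγH² = 0.5×0.3470×20.9×2.0² = 14.50 kN/m, acting at H/3 = 0.6667 m above the base.
FS_sliding = μW / P_a = 0.41×37.9 / 14.50 = 1.071.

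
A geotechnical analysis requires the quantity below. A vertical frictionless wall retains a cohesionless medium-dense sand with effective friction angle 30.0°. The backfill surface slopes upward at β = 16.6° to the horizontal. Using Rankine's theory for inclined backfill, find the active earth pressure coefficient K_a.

0.384

K_a = cos β · (cos β − √(cos²β − cos²φ)) / (cos β + √(cos²β − cos²φ)).
cos β = 0.9583, cos φ = 0.8660, √(cos²β − cos²φ) = 0.4103.
K_a = 0.9583 × (0.9583 − 0.4103)/(0.9583 + 0.4103) = 0.3837.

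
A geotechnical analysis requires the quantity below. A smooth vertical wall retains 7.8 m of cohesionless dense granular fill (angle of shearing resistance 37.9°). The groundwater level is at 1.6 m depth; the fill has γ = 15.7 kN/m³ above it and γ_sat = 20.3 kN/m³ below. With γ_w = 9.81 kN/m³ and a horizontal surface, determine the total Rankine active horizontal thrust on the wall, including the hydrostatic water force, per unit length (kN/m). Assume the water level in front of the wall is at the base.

K_a = tan²(45° − φ/2) = 0.2389.
γ' = 20.3 − 9.81 = 10.49 kN/m³. Depth below WT = 6.2 m.
σ'_h at WT = K_a γ d_w = 6.002 kPa; at base = 6.002 + K_a γ' × 6.2 = 21.54 kPa.
P₁ (0–1.6 m) = ½×6.002×1.6 = 4.802. P₂ (1.6–7.8 m) = ½(6.002+21.54)×6.2 = 85.39.
P_w = ½ γ_w h₂² = 0.5×9.81×6.2² = 188.5. Total = 4.802+85.39+188.5 = 278.7 kN/m.

279 kN/m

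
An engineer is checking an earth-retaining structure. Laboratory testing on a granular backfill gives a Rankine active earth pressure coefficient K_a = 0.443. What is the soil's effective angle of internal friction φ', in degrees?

K_a = tan²(45° − φ/2) ⇒ 45° − φ/2 = arctan(√0.443) = 33.65°.
φ = 2(45° − 33.65°) = 22.71°.

22.7°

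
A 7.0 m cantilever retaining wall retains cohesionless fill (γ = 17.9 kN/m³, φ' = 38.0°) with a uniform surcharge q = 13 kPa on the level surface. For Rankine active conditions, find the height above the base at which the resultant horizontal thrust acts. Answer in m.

K_a = 0.2379.
Triangular part P₁ = ½K_aγH² = 104.3 at H/3 = 2.333 m; rectangular part P₂ = K_a q H = 21.65 at H/2 = 3.500 m.
ȳ = (P₁·2.333 + P₂·3.500)/(P₁+P₂) = 2.534 m.

2.53 m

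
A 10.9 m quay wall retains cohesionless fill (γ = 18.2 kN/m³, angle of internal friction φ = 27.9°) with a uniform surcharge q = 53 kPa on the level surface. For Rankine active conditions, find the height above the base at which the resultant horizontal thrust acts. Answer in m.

K_a = 0.3625.
Triangular part P₁ = ½K_aγH² = 391.9 at H/3 = 3.633 m; rectangular part P₂ = K_a q H = 209.4 at H/2 = 5.450 m.
ȳ = (P₁·3.633 + P₂·5.450)/(P₁+P₂) = 4.266 m.

4.27 m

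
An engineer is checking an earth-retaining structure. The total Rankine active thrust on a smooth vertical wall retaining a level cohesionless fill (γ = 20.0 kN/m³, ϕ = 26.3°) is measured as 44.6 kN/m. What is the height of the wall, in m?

K_a = 0.3859. P_a = ½ K_a γ H² ⇒ H = √(2P_a/(K_a γ)).
H = √(2×44.6/(0.3859×20.0)) = 3.399 m.

3.40 m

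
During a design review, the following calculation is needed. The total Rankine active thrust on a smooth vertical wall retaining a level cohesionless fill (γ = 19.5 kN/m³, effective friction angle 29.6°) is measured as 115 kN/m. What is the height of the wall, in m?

K_a = 0.3387. P_a = ½ K_a γ H² ⇒ H = √(2P_a/(K_a γ)).
H = √(2×115/(0.3387×19.5)) = 5.901 m.

5.90 m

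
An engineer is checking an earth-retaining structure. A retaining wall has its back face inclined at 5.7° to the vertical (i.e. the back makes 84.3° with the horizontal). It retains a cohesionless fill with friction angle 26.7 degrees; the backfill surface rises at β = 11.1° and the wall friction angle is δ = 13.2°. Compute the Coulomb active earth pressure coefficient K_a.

0.456

K_a = sin²(α+φ) / [sin²α · sin(α−δ) · (1 + √{sin(φ+δ)sin(φ−β) / (sin(α−δ)sin(α+β))})²].
With α = 84.3°, φ = 26.7°, δ = 13.2°, β = 11.1°: K_a = 0.4563.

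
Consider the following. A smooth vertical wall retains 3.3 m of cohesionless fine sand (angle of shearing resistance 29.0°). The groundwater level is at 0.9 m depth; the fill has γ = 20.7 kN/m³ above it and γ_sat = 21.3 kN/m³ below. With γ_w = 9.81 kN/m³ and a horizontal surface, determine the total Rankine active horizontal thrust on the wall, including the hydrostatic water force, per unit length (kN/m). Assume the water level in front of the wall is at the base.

58.2 kN/m

K_a = tan²(45° − φ/2) = 0.3470.
γ' = 21.3 − 9.81 = 11.49 kN/m³. Depth below WT = 2.4 m.
σ'_h at WT = K_a γ d_w = 6.464 kPa; at base = 6.464 + K_a γ' × 2.4 = 16.03 kPa.
P₁ (0–0.9 m) = ½×6.464×0.9 = 2.909. P₂ (0.9–3.3 m) = ½(6.464+16.03)×2.4 = 27.00.
P_w = ½ γ_w h₂² = 0.5×9.81×2.4² = 28.25. Total = 2.909+27.00+28.25 = 58.16 kN/m.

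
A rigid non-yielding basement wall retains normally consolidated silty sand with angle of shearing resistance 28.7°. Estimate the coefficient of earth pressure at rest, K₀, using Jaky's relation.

K₀ = 1 − sin φ' = 1 − sin 28.7° = 0.5198.

0.520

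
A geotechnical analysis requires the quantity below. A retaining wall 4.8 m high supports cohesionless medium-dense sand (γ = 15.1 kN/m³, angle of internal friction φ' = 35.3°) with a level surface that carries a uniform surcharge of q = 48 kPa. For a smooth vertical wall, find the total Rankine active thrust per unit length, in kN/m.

K_a = tan²(45° − φ/2) = 0.2675.
Soil triangle: ½ K_a γ H² = 0.5×0.2675×15.1×4.8² = 46.54 kN/m.
Surcharge rectangle: K_a q H = 0.2675×48×4.8 = 61.64 kN/m.
Total = 46.54 + 61.64 = 108.2 kN/m.

108 kN/m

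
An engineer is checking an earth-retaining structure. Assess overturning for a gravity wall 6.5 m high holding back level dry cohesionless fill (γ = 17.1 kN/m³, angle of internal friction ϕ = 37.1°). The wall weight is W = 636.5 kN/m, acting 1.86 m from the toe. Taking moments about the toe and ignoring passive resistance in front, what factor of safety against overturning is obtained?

6.11

K_a = tan²(45° − 37.1°/2) = 0.2475.
P_a = ½K_aγH² = 0.5×0.2475×17.1×6.5² = 89.41 kN/m, acting at H/3 = 2.167 m above the base.
Overturning moment M_o = P_a × H/3 = 89.41 × 2.167 = 193.7.
Resisting moment M_r = W × 1.86 = 636.5 × 1.86 = 1184.
FS_overturning = M_r/M_o = 1184/193.7 = 6.112.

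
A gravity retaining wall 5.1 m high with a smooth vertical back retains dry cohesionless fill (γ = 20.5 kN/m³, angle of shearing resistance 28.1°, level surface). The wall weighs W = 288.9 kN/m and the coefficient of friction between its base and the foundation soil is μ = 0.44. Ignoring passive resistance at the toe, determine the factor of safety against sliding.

1.33

K_a = tan²(45° − 28.1°/2) = 0.3596.
P_a = ½K_aγH² = 0.5×0.3596×20.5×5.1² = 95.87 kN/m, acting at H/3 = 1.700 m above the base.
FS_sliding = μW / P_a = 0.44×288.9 / 95.87 = 1.326.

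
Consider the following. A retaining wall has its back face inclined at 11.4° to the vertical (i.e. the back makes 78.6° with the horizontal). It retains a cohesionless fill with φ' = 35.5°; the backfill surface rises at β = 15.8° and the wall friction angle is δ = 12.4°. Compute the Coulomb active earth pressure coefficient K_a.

K_a = sin²(α+φ) / [sin²α · sin(α−δ) · (1 + √{sin(φ+δ)sin(φ−β) / (sin(α−δ)sin(α+β))})²].
With α = 78.6°, φ = 35.5°, δ = 12.4°, β = 15.8°: K_a = 0.4083.

0.408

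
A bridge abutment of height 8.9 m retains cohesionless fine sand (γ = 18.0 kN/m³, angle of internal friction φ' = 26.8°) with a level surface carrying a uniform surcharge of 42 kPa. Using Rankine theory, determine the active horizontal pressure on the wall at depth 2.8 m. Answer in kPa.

35.0 kPa

K_a = (1 − sin φ)/(1 + sin φ) = 0.3785.
σ_v = γz + q = 18.0 × 2.8 + 42 = 92.40 kPa.
σ_h = K_a σ_v = 0.3785 × 92.40 = 34.97 kPa.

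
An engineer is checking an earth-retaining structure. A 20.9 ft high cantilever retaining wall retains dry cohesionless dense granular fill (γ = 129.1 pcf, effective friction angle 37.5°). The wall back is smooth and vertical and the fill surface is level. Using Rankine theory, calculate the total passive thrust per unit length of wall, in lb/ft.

K_p = tan²(45° + φ/2) = 4.112.
P_p = ½ K_p γ H² = 0.5 × 4.112 × 129.1 × 20.9² = 115900 lb/ft.

116000 lb/ft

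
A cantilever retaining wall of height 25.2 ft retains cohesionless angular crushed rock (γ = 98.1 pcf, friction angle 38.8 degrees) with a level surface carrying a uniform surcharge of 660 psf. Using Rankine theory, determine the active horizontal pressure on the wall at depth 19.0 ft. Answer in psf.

K_a = (1 − sin φ)/(1 + sin φ) = 0.2296.
σ_v = γz + q = 98.1 × 19.0 + 660 = 2524 psf.
σ_h = K_a σ_v = 0.2296 × 2524 = 579.4 psf.

579 psf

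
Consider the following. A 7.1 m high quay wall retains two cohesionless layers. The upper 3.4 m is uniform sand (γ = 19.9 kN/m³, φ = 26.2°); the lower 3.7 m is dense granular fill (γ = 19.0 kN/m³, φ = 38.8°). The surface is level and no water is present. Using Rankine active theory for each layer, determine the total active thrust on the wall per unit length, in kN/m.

K_a1 = tan²(45°−26.2°/2) = 0.3874; K_a2 = tan²(45°−38.8°/2) = 0.2296.
Layer 1: σ at base = K_a1 γ₁ h₁ = 26.21 kPa; P₁ = ½×26.21×3.4 = 44.56.
Layer 2: σ_v at top = γ₁h₁ = 67.66; σ_h top = K_a2×67.66 = 15.53; σ_h base = K_a2×(67.66+19.0×3.7) = 31.67.
P₂ = ½(15.53+31.67)×3.7 = 87.32. Total P_a = 44.56+87.32 = 131.9 kN/m.

132 kN/m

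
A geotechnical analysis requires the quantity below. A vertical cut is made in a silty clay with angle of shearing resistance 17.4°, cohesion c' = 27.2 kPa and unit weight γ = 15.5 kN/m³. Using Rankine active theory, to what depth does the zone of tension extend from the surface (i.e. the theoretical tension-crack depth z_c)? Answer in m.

4.78 m

K_a = tan²(45° − 17.4°/2) = 0.5396; √K_a = 0.7346.
The active pressure is zero where K_a γ z = 2c√K_a, so z_c = 2c/(γ√K_a) = 2×27.2/(15.5×0.7346) = 4.778 m.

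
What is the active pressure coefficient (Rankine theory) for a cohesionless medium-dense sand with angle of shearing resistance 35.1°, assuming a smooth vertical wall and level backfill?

K_a = tan²(45° − φ/2) = tan²(27.45°) = 0.2698.

0.270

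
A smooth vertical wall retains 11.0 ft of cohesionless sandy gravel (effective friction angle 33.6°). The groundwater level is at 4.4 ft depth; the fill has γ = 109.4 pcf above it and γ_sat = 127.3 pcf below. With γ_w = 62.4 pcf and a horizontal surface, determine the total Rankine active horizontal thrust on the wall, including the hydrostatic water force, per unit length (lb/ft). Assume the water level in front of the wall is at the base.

2980 lb/ft

K_a = tan²(45° − φ/2) = 0.2875.
γ' = 127.3 − 62.4 = 64.90 pcf. Depth below WT = 6.6 ft.
σ'_h at WT = K_a γ d_w = 138.4 psf; at base = 138.4 + K_a γ' × 6.6 = 261.5 psf.
P₁ (0–4.4 ft) = ½×138.4×4.4 = 304.5. P₂ (4.4–11.0 ft) = ½(138.4+261.5)×6.6 = 1320.
P_w = ½ γ_w h₂² = 0.5×62.4×6.6² = 1359. Total = 304.5+1320+1359 = 2983 lb/ft.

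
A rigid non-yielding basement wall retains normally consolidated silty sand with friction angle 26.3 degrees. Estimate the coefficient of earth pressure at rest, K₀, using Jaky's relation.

0.557

K₀ = 1 − sin φ' = 1 − sin 26.3° = 0.5569.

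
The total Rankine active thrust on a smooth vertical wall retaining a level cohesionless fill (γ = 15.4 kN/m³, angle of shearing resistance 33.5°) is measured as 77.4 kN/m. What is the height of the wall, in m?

5.90 m

K_a = 0.2887. P_a = ½ K_a γ H² ⇒ H = √(2P_a/(K_a γ)).
H = √(2×77.4/(0.2887×15.4)) = 5.901 m.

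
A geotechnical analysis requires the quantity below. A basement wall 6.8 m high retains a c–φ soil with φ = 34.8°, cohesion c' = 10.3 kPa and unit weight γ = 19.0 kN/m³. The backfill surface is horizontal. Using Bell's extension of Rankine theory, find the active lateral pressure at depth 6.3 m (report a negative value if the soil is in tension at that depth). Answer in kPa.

21.9 kPa

K_a = (1 − sin φ)/(1 + sin φ) = 0.2733.
σ_a = K_a γ z − 2c√K_a = 0.2733×19.0×6.3 − 2×10.3×0.5228 = 21.95 kPa.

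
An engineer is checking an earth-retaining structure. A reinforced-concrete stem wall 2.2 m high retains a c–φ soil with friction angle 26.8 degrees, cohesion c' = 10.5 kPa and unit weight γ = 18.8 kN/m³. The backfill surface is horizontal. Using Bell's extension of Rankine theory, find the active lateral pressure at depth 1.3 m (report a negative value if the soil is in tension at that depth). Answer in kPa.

-3.67 kPa

K_a = (1 − sin φ)/(1 + sin φ) = 0.3785.
σ_a = K_a γ z − 2c√K_a = 0.3785×18.8×1.3 − 2×10.5×0.6152 = -3.669 kPa.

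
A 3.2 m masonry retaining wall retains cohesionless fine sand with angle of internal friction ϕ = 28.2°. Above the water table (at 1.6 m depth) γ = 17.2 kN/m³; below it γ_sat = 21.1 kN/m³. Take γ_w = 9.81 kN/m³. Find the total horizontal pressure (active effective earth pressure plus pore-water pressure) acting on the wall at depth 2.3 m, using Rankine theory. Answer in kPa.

K_a = (1 − sin φ)/(1 + sin φ) = 0.3582.
γ' = 21.1 − 9.81 = 11.29 kN/m³.
Effective vertical stress at 2.3 m: σ'_v = 17.2×1.6 + 11.29×0.700 = 35.42 kPa.
σ'_h = K_a σ'_v = 0.3582 × 35.42 = 12.69 kPa; u = γ_w × 0.700 = 6.867 kPa.
Total σ_h = 12.69 + 6.867 = 19.56 kPa.

19.6 kPa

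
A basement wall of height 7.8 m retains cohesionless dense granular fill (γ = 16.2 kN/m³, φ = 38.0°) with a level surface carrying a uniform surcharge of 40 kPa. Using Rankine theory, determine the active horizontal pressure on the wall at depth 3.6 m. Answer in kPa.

K_a = (1 − sin φ)/(1 + sin φ) = 0.2379.
σ_v = γz + q = 16.2 × 3.6 + 40 = 98.32 kPa.
σ_h = K_a σ_v = 0.2379 × 98.32 = 23.39 kPa.

23.4 kPa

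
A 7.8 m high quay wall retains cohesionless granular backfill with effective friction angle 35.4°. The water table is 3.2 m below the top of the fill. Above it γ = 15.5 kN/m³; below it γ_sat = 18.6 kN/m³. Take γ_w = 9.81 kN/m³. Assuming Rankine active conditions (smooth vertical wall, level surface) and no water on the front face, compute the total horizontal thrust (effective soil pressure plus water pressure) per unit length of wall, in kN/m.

210 kN/m

K_a = tan²(45° − φ/2) = 0.2664.
γ' = 18.6 − 9.81 = 8.790 kN/m³. Depth below WT = 4.6 m.
σ'_h at WT = K_a γ d_w = 13.21 kPa; at base = 13.21 + K_a γ' × 4.6 = 23.98 kPa.
P₁ (0–3.2 m) = ½×13.21×3.2 = 21.14. P₂ (3.2–7.8 m) = ½(13.21+23.98)×4.6 = 85.56.
P_w = ½ γ_w h₂² = 0.5×9.81×4.6² = 103.8. Total = 21.14+85.56+103.8 = 210.5 kN/m.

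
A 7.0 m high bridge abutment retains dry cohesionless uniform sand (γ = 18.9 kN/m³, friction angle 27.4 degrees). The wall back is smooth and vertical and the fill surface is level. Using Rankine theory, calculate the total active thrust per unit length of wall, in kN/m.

K_a = tan²(45° − φ/2) = 0.3697.
P_a = ½ K_a γ H² = 0.5 × 0.3697 × 18.9 × 7.0² = 171.2 kN/m.

171 kN/m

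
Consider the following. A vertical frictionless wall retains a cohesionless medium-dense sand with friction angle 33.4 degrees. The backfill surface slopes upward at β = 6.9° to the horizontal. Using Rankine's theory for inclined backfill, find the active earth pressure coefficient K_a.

0.296

K_a = cos β · (cos β − √(cos²β − cos²φ)) / (cos β + √(cos²β − cos²φ)).
cos β = 0.9928, cos φ = 0.8348, √(cos²β − cos²φ) = 0.5372.
K_a = 0.9928 × (0.9928 − 0.5372)/(0.9928 + 0.5372) = 0.2956.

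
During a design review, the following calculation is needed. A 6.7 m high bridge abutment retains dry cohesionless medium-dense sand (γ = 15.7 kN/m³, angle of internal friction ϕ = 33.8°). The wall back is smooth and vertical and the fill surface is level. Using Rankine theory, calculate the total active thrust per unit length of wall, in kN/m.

100 kN/m

K_a = tan²(45° − φ/2) = 0.2851.
P_a = ½ K_a γ H² = 0.5 × 0.2851 × 15.7 × 6.7² = 100.5 kN/m.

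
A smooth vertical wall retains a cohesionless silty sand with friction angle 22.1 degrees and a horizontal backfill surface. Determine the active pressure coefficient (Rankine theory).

0.453

K_a = (1 − sin φ)/(1 + sin φ) = (1 − sin 22.1°)/(1 + sin 22.1°) = 0.4533.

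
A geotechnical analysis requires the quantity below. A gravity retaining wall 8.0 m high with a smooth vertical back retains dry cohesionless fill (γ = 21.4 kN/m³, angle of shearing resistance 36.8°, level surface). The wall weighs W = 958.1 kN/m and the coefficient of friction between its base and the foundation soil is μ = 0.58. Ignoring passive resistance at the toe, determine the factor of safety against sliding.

K_a = tan²(45° − 36.8°/2) = 0.2508.
P_a = ½K_aγH² = 0.5×0.2508×21.4×8.0² = 171.7 kN/m, acting at H/3 = 2.667 m above the base.
FS_sliding = μW / P_a = 0.58×958.1 / 171.7 = 3.236.

3.24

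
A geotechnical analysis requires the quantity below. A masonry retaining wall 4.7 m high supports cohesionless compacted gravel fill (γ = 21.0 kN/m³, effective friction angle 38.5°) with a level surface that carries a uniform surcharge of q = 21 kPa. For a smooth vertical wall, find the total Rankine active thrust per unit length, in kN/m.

76.9 kN/m

K_a = tan²(45° − φ/2) = 0.2327.
Soil triangle: ½ K_a γ H² = 0.5×0.2327×21.0×4.7² = 53.96 kN/m.
Surcharge rectangle: K_a q H = 0.2327×21×4.7 = 22.96 kN/m.
Total = 53.96 + 22.96 = 76.93 kN/m.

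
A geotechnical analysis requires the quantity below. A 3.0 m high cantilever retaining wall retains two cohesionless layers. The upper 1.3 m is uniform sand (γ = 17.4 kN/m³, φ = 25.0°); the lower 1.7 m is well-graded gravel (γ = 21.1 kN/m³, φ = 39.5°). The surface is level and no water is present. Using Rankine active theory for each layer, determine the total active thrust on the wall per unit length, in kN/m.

21.3 kN/m

K_a1 = tan²(45°−25.0°/2) = 0.4059; K_a2 = tan²(45°−39.5°/2) = 0.2224.
Layer 1: σ at base = K_a1 γ₁ h₁ = 9.181 kPa; P₁ = ½×9.181×1.3 = 5.967.
Layer 2: σ_v at top = γ₁h₁ = 22.62; σ_h top = K_a2×22.62 = 5.031; σ_h base = K_a2×(22.62+21.1×1.7) = 13.01.
P₂ = ½(5.031+13.01)×1.7 = 15.34. Total P_a = 5.967+15.34 = 21.30 kN/m.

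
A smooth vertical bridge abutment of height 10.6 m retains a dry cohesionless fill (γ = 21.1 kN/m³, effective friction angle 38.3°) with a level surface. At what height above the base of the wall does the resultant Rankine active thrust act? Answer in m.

3.53 m

K_a = 0.2347.
The pressure distribution is triangular, so the resultant acts at H/3 above the base = 10.6/3 = 3.533 m.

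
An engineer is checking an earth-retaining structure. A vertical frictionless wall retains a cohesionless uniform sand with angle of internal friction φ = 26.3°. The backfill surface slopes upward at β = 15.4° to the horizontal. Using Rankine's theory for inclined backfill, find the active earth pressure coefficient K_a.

K_a = cos β · (cos β − √(cos²β − cos²φ)) / (cos β + √(cos²β − cos²φ)).
cos β = 0.9641, cos φ = 0.8965, √(cos²β − cos²φ) = 0.3547.
K_a = 0.9641 × (0.9641 − 0.3547)/(0.9641 + 0.3547) = 0.4455.

0.446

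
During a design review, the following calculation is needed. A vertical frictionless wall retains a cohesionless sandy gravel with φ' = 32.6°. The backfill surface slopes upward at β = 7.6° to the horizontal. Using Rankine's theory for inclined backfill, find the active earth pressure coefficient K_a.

0.307

K_a = cos β · (cos β − √(cos²β − cos²φ)) / (cos β + √(cos²β − cos²φ)).
cos β = 0.9912, cos φ = 0.8425, √(cos²β − cos²φ) = 0.5223.
K_a = 0.9912 × (0.9912 − 0.5223)/(0.9912 + 0.5223) = 0.3071.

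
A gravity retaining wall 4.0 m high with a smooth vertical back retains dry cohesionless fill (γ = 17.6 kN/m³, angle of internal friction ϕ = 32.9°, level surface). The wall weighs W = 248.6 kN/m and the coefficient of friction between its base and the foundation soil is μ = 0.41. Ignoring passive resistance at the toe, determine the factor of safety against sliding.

K_a = tan²(45° − 32.9°/2) = 0.2960.
P_a = ½K_aγH² = 0.5×0.2960×17.6×4.0² = 41.68 kN/m, acting at H/3 = 1.333 m above the base.
FS_sliding = μW / P_a = 0.41×248.6 / 41.68 = 2.445.

2.45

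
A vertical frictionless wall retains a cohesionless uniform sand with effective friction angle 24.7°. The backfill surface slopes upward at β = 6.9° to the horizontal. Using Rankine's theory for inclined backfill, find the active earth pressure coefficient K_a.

K_a = cos β · (cos β − √(cos²β − cos²φ)) / (cos β + √(cos²β − cos²φ)).
cos β = 0.9928, cos φ = 0.9085, √(cos²β − cos²φ) = 0.4002.
K_a = 0.9928 × (0.9928 − 0.4002)/(0.9928 + 0.4002) = 0.4223.

0.422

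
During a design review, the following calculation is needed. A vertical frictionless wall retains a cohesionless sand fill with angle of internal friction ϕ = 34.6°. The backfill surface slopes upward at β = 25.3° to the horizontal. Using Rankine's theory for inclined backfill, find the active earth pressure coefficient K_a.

K_a = cos β · (cos β − √(cos²β − cos²φ)) / (cos β + √(cos²β − cos²φ)).
cos β = 0.9041, cos φ = 0.8231, √(cos²β − cos²φ) = 0.3739.
K_a = 0.9041 × (0.9041 − 0.3739)/(0.9041 + 0.3739) = 0.3751.

0.375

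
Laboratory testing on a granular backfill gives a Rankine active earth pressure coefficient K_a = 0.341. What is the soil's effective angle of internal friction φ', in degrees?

29.4°

K_a = tan²(45° − φ/2) ⇒ 45° − φ/2 = arctan(√0.341) = 30.28°.
φ = 2(45° − 30.28°) = 29.43°.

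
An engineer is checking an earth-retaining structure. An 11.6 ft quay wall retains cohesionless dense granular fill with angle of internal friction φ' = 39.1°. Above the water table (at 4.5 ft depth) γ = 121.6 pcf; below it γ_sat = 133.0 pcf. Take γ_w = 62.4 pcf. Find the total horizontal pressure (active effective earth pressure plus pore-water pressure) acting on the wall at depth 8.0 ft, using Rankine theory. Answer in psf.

K_a = (1 − sin φ)/(1 + sin φ) = 0.2265.
γ' = 133.0 − 62.4 = 70.60 pcf.
Effective vertical stress at 8.0 ft: σ'_v = 121.6×4.5 + 70.60×3.50 = 794.3 psf.
σ'_h = K_a σ'_v = 0.2265 × 794.3 = 179.9 psf; u = γ_w × 3.50 = 218.4 psf.
Total σ_h = 179.9 + 218.4 = 398.3 psf.

398 psf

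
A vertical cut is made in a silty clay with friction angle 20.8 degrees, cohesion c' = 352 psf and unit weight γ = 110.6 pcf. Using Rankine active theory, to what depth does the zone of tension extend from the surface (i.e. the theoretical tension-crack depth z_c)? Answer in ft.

K_a = tan²(45° − 20.8°/2) = 0.4759; √K_a = 0.6899.
The active pressure is zero where K_a γ z = 2c√K_a, so z_c = 2c/(γ√K_a) = 2×352/(110.6×0.6899) = 9.227 ft.

9.23 ft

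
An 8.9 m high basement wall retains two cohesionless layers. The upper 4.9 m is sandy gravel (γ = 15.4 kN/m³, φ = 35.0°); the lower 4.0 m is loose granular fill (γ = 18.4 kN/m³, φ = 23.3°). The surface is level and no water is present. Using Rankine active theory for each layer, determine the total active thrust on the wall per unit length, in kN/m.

K_a1 = tan²(45°−35.0°/2) = 0.2710; K_a2 = tan²(45°−23.3°/2) = 0.4331.
Layer 1: σ at base = K_a1 γ₁ h₁ = 20.45 kPa; P₁ = ½×20.45×4.9 = 50.10.
Layer 2: σ_v at top = γ₁h₁ = 75.46; σ_h top = K_a2×75.46 = 32.68; σ_h base = K_a2×(75.46+18.4×4.0) = 64.56.
P₂ = ½(32.68+64.56)×4.0 = 194.5. Total P_a = 50.10+194.5 = 244.6 kN/m.

245 kN/m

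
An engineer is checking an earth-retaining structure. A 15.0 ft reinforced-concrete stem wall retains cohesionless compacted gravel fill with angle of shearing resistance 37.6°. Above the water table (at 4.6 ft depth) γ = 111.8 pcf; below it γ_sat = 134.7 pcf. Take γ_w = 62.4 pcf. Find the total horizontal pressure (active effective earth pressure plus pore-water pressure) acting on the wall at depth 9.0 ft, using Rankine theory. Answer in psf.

K_a = (1 − sin φ)/(1 + sin φ) = 0.2421.
γ' = 134.7 − 62.4 = 72.30 pcf.
Effective vertical stress at 9.0 ft: σ'_v = 111.8×4.6 + 72.30×4.40 = 832.4 psf.
σ'_h = K_a σ'_v = 0.2421 × 832.4 = 201.5 psf; u = γ_w × 4.40 = 274.6 psf.
Total σ_h = 201.5 + 274.6 = 476.1 psf.

476 psf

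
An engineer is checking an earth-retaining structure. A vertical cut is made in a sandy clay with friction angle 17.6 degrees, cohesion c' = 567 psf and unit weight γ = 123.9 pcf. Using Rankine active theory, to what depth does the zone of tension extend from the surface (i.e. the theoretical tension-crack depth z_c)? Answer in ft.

K_a = tan²(45° − 17.6°/2) = 0.5357; √K_a = 0.7319.
The active pressure is zero where K_a γ z = 2c√K_a, so z_c = 2c/(γ√K_a) = 2×567/(123.9×0.7319) = 12.51 ft.

12.5 ft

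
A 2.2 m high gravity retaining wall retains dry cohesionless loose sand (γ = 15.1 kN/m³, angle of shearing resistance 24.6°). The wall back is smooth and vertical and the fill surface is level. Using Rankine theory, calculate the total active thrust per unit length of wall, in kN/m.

K_a = tan²(45° − φ/2) = 0.4121.
P_a = ½ K_a γ H² = 0.5 × 0.4121 × 15.1 × 2.2² = 15.06 kN/m.

15.1 kN/m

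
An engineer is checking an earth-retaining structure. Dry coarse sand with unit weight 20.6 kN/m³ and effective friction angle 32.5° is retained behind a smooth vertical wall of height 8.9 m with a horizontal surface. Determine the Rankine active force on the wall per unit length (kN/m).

K_a = tan²(45° − φ/2) = 0.3010.
P_a = ½ K_a γ H² = 0.5 × 0.3010 × 20.6 × 8.9² = 245.6 kN/m.

246 kN/m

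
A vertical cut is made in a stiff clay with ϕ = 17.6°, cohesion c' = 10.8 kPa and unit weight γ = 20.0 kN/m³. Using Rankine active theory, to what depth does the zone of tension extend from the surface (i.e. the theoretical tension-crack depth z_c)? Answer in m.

1.48 m

K_a = tan²(45° − 17.6°/2) = 0.5357; √K_a = 0.7319.
The active pressure is zero where K_a γ z = 2c√K_a, so z_c = 2c/(γ√K_a) = 2×10.8/(20.0×0.7319) = 1.476 m.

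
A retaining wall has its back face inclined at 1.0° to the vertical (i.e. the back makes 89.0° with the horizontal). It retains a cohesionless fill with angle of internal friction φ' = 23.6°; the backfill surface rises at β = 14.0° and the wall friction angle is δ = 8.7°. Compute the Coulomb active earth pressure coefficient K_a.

K_a = sin²(α+φ) / [sin²α · sin(α−δ) · (1 + √{sin(φ+δ)sin(φ−β) / (sin(α−δ)sin(α+β))})²].
With α = 89.0°, φ = 23.6°, δ = 8.7°, β = 14.0°: K_a = 0.5082.

0.508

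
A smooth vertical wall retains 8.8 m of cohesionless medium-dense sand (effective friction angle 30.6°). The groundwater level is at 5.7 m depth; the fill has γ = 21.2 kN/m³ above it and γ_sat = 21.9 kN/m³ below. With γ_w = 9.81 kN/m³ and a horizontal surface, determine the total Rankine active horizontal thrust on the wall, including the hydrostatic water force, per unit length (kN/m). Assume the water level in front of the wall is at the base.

300 kN/m

K_a = tan²(45° − φ/2) = 0.3253.
γ' = 21.9 − 9.81 = 12.09 kN/m³. Depth below WT = 3.1 m.
σ'_h at WT = K_a γ d_w = 39.31 kPa; at base = 39.31 + K_a γ' × 3.1 = 51.51 kPa.
P₁ (0–5.7 m) = ½×39.31×5.7 = 112.0. P₂ (5.7–8.8 m) = ½(39.31+51.51)×3.1 = 140.8.
P_w = ½ γ_w h₂² = 0.5×9.81×3.1² = 47.14. Total = 112.0+140.8+47.14 = 300.0 kN/m.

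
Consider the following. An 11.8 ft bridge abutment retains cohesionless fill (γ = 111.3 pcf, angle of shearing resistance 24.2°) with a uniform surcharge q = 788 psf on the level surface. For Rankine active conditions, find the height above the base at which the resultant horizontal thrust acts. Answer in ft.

K_a = 0.4185.
Triangular part P₁ = ½K_aγH² = 3243 at H/3 = 3.933 ft; rectangular part P₂ = K_a q H = 3892 at H/2 = 5.900 ft.
ȳ = (P₁·3.933 + P₂·5.900)/(P₁+P₂) = 5.006 ft.

5.01 ft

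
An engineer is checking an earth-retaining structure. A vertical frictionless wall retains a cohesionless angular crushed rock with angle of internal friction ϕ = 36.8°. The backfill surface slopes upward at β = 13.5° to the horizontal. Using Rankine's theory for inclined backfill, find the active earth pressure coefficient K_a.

0.268

K_a = cos β · (cos β − √(cos²β − cos²φ)) / (cos β + √(cos²β − cos²φ)).
cos β = 0.9724, cos φ = 0.8007, √(cos²β − cos²φ) = 0.5517.
K_a = 0.9724 × (0.9724 − 0.5517)/(0.9724 + 0.5517) = 0.2684.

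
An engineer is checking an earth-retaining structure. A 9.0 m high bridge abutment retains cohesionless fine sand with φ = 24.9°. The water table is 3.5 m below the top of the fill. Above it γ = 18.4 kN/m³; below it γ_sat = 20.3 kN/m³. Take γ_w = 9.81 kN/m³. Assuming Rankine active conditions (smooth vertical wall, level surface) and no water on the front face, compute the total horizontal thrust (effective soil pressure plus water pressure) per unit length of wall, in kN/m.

K_a = tan²(45° − φ/2) = 0.4074.
γ' = 20.3 − 9.81 = 10.49 kN/m³. Depth below WT = 5.5 m.
σ'_h at WT = K_a γ d_w = 26.24 kPa; at base = 26.24 + K_a γ' × 5.5 = 49.74 kPa.
P₁ (0–3.5 m) = ½×26.24×3.5 = 45.92. P₂ (3.5–9.0 m) = ½(26.24+49.74)×5.5 = 209.0.
P_w = ½ γ_w h₂² = 0.5×9.81×5.5² = 148.4. Total = 45.92+209.0+148.4 = 403.2 kN/m.

403 kN/m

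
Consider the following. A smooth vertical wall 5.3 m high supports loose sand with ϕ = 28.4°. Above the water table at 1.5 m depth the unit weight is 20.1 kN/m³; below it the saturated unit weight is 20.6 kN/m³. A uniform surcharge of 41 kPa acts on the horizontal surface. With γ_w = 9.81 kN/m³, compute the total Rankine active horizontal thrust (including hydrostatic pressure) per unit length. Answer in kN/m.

K_a = tan²(45° − φ/2) = 0.3554.
γ' = 20.6 − 9.81 = 10.79 kN/m³. h₂ = H − d_w = 3.8 m.
σ'_h: at surface K_a·q = 14.57; at WT K_a(q+γd_w) = 25.28; at base K_a(q+γd_w+γ'h₂) = 39.85 kPa.
P₁ = ½(14.57+25.28)×1.5 = 29.89; P₂ = ½(25.28+39.85)×3.8 = 123.8; P_w = ½γ_w h₂² = 70.83.
Total = 29.89+123.8+70.83 = 224.5 kN/m.

224 kN/m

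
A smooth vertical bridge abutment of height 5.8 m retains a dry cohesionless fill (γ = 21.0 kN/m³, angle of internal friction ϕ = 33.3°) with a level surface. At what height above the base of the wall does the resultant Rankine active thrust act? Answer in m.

1.93 m

K_a = 0.2911.
The pressure distribution is triangular, so the resultant acts at H/3 above the base = 5.8/3 = 1.933 m.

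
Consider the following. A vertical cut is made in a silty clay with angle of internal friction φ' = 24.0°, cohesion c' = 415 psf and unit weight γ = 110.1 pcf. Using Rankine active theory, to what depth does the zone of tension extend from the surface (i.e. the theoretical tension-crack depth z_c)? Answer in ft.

K_a = tan²(45° − 24.0°/2) = 0.4217; √K_a = 0.6494.
The active pressure is zero where K_a γ z = 2c√K_a, so z_c = 2c/(γ√K_a) = 2×415/(110.1×0.6494) = 11.61 ft.

11.6 ft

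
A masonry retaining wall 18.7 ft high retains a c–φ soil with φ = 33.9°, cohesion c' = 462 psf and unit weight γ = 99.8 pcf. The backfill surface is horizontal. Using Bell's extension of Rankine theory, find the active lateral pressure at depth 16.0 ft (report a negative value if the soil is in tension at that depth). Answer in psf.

K_a = (1 − sin φ)/(1 + sin φ) = 0.2839.
σ_a = K_a γ z − 2c√K_a = 0.2839×99.8×16.0 − 2×462×0.5328 = -38.99 psf.

-39.0 psf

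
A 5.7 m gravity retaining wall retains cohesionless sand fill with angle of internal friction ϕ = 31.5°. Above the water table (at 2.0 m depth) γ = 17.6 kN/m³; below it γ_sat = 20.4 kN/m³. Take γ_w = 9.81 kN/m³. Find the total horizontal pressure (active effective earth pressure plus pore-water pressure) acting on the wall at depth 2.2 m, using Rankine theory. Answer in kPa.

K_a = (1 − sin φ)/(1 + sin φ) = 0.3136.
γ' = 20.4 − 9.81 = 10.59 kN/m³.
Effective vertical stress at 2.2 m: σ'_v = 17.6×2.0 + 10.59×0.200 = 37.32 kPa.
σ'_h = K_a σ'_v = 0.3136 × 37.32 = 11.70 kPa; u = γ_w × 0.200 = 1.962 kPa.
Total σ_h = 11.70 + 1.962 = 13.67 kPa.

13.7 kPa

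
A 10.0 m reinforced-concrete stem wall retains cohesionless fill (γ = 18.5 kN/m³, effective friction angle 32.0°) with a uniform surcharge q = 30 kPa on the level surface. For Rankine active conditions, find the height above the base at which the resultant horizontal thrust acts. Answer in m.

K_a = 0.3073.
Triangular part P₁ = ½K_aγH² = 284.2 at H/3 = 3.333 m; rectangular part P₂ = K_a q H = 92.18 at H/2 = 5.000 m.
ȳ = (P₁·3.333 + P₂·5.000)/(P₁+P₂) = 3.741 m.

3.74 m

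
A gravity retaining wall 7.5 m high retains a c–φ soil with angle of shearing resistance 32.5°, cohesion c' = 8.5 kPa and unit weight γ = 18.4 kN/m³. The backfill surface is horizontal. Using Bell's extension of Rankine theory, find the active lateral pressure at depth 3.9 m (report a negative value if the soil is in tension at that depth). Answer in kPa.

K_a = (1 − sin φ)/(1 + sin φ) = 0.3010.
σ_a = K_a γ z − 2c√K_a = 0.3010×18.4×3.9 − 2×8.5×0.5486 = 12.27 kPa.

12.3 kPa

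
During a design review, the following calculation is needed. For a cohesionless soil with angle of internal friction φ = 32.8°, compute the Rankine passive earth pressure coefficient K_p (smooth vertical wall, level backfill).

3.36

K_p = (1 + sin φ)/(1 − sin φ) = tan²(45° + 32.8°/2) = 3.364.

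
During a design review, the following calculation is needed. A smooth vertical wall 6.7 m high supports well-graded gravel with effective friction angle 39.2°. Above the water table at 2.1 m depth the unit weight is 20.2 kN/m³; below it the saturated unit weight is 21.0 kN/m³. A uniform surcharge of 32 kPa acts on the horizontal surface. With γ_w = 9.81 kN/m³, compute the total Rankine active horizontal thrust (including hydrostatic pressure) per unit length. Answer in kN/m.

233 kN/m

K_a = tan²(45° − φ/2) = 0.2255.
γ' = 21.0 − 9.81 = 11.19 kN/m³. h₂ = H − d_w = 4.6 m.
σ'_h: at surface K_a·q = 7.215; at WT K_a(q+γd_w) = 16.78; at base K_a(q+γd_w+γ'h₂) = 28.39 kPa.
P₁ = ½(7.215+16.78)×2.1 = 25.19; P₂ = ½(16.78+28.39)×4.6 = 103.9; P_w = ½γ_w h₂² = 103.8.
Total = 25.19+103.9+103.8 = 232.9 kN/m.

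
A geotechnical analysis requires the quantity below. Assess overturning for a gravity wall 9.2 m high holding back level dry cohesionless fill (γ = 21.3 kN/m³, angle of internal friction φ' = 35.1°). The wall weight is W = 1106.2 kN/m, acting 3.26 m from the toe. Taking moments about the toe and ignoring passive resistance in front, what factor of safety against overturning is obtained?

K_a = tan²(45° − 35.1°/2) = 0.2698.
P_a = ½K_aγH² = 0.5×0.2698×21.3×9.2² = 243.2 kN/m, acting at H/3 = 3.067 m above the base.
Overturning moment M_o = P_a × H/3 = 243.2 × 3.067 = 745.9.
Resisting moment M_r = W × 3.26 = 1106.2 × 3.26 = 3606.
FS_overturning = M_r/M_o = 3606/745.9 = 4.835.

4.83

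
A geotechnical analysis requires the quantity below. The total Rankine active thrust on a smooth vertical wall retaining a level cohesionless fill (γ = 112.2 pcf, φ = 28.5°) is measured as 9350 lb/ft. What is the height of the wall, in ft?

K_a = 0.3540. P_a = ½ K_a γ H² ⇒ H = √(2P_a/(K_a γ)).
H = √(2×9350/(0.3540×112.2)) = 21.70 ft.

21.7 ft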